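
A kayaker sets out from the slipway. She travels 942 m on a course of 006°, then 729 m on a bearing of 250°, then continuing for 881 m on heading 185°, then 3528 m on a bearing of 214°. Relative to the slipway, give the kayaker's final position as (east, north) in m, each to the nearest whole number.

Leg 1 (006°, 942 m): east 942 sin 6° = 98.47, north 942 cos 6° = 936.84
Leg 2 (250°, 729 m): east 729 sin 250° = -685.04, north 729 cos 250° = -249.33
Leg 3 (185°, 881 m): east 881 sin 185° = -76.78, north 881 cos 185° = -877.65
Leg 4 (214°, 3528 m): east 3528 sin 214° = -1972.83, north 3528 cos 214° = -2924.84
Summing: -2636.19 m east, -3114.99 m north → (-2636, -3115).

(-2636, -3115)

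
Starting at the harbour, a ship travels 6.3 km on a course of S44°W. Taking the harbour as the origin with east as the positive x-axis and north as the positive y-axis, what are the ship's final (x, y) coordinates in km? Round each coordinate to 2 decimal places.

Leg 1 (S44°W, 6.3 km): east 6.3 sin 224° = -4.38, north 6.3 cos 224° = -4.53
Summing: -4.38 km east, -4.53 km north → (-4.38, -4.53).

(-4.38, -4.53)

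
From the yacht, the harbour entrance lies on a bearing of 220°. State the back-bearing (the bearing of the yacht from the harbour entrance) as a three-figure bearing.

Back-bearing = 220° − 180° = 040°.

040°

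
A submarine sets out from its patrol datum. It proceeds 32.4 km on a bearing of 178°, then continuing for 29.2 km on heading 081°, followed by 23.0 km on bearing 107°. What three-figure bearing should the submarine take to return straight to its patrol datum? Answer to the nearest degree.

Leg 1 (178°, 32.4 km): east 32.4 sin 178° = 1.13, north 32.4 cos 178° = -32.38
Leg 2 (081°, 29.2 km): east 29.2 sin 81° = 28.84, north 29.2 cos 81° = 4.57
Leg 3 (107°, 23.0 km): east 23.0 sin 107° = 22.00, north 23.0 cos 107° = -6.72
Net displacement: 51.97 east, -34.54 north. Direction back to start is (-51.97, 34.54): bearing = atan2(-51.97, 34.54) mod 360° = 303.61° ≈ 304°.

304°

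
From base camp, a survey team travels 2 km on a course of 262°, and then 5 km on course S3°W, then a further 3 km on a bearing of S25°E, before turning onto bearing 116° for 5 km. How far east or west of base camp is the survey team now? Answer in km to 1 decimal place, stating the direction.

Leg 1 (262°, 2 km): east 2 sin 262° = -1.98, north 2 cos 262° = -0.28
Leg 2 (S3°W, 5 km): east 5 sin 183° = -0.26, north 5 cos 183° = -4.99
Leg 3 (S25°E, 3 km): east 3 sin 155° = 1.27, north 3 cos 155° = -2.72
Leg 4 (116°, 5 km): east 5 sin 116° = 4.49, north 5 cos 116° = -2.19
Net east component: 3.52 km.

3.5 km east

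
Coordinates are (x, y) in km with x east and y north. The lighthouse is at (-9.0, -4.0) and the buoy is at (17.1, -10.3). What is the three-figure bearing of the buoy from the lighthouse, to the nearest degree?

104°

Δeast = 17.1 − -9.0 = 26.10; Δnorth = -10.3 − -4.0 = -6.30.
Bearing = atan2(Δeast, Δnorth) mod 360° = 103.57° ≈ 104°.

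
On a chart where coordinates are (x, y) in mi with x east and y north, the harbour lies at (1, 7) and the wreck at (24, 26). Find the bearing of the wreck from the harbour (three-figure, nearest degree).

Δeast = 24 − 1 = 23.00; Δnorth = 26 − 7 = 19.00.
Bearing = atan2(Δeast, Δnorth) mod 360° = 50.44° ≈ 050°.

050°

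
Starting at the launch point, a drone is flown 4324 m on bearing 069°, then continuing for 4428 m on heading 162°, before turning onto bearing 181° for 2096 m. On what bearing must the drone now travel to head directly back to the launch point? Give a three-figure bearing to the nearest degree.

312°

Leg 1 (069°, 4324 m): east 4324 sin 69° = 4036.80, north 4324 cos 69° = 1549.58
Leg 2 (162°, 4428 m): east 4428 sin 162° = 1368.33, north 4428 cos 162° = -4211.28
Leg 3 (181°, 2096 m): east 2096 sin 181° = -36.58, north 2096 cos 181° = -2095.68
Net displacement: 5368.55 east, -4757.38 north. Direction back to start is (-5368.55, 4757.38): bearing = atan2(-5368.55, 4757.38) mod 360° = 311.55° ≈ 312°.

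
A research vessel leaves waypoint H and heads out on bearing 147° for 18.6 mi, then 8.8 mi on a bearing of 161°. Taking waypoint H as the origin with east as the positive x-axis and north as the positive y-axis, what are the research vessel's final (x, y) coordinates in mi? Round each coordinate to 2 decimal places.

(13.00, -23.92)

Leg 1 (147°, 18.6 mi): east 18.6 sin 147° = 10.13, north 18.6 cos 147° = -15.60
Leg 2 (161°, 8.8 mi): east 8.8 sin 161° = 2.86, north 8.8 cos 161° = -8.32
Summing: 13.00 mi east, -23.92 mi north → (13.00, -23.92).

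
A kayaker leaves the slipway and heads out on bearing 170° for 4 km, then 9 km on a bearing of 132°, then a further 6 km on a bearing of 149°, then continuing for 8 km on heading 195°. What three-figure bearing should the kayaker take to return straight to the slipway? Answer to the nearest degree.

Leg 1 (170°, 4 km): east 4 sin 170° = 0.69, north 4 cos 170° = -3.94
Leg 2 (132°, 9 km): east 9 sin 132° = 6.69, north 9 cos 132° = -6.02
Leg 3 (149°, 6 km): east 6 sin 149° = 3.09, north 6 cos 149° = -5.14
Leg 4 (195°, 8 km): east 8 sin 195° = -2.07, north 8 cos 195° = -7.73
Net displacement: 8.40 east, -22.83 north. Direction back to start is (-8.40, 22.83): bearing = atan2(-8.40, 22.83) mod 360° = 339.80° ≈ 340°.

340°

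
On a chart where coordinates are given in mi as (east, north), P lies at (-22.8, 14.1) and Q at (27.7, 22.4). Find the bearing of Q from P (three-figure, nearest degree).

081°

Δeast = 27.7 − -22.8 = 50.50; Δnorth = 22.4 − 14.1 = 8.30.
Bearing = atan2(Δeast, Δnorth) mod 360° = 80.67° ≈ 081°.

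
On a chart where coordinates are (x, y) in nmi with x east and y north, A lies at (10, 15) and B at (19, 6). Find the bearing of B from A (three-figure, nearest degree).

Δeast = 19 − 10 = 9.00; Δnorth = 6 − 15 = -9.00.
Bearing = atan2(Δeast, Δnorth) mod 360° = 135.00° ≈ 135°.

135°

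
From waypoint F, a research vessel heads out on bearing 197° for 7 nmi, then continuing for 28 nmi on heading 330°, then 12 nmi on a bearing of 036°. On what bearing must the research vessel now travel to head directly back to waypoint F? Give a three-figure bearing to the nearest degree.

162°

Leg 1 (197°, 7 nmi): east 7 sin 197° = -2.05, north 7 cos 197° = -6.69
Leg 2 (330°, 28 nmi): east 28 sin 330° = -14.00, north 28 cos 330° = 24.25
Leg 3 (036°, 12 nmi): east 12 sin 36° = 7.05, north 12 cos 36° = 9.71
Net displacement: -8.99 east, 27.26 north. Direction back to start is (8.99, -27.26): bearing = atan2(8.99, -27.26) mod 360° = 161.74° ≈ 162°.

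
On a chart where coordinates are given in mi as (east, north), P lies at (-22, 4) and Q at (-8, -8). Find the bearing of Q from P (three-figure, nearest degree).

131°

Δeast = -8 − -22 = 14.00; Δnorth = -8 − 4 = -12.00.
Bearing = atan2(Δeast, Δnorth) mod 360° = 130.60° ≈ 131°.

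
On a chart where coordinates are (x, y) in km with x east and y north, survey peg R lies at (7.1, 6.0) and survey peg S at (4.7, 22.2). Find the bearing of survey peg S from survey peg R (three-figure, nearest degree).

352°

Δeast = 4.7 − 7.1 = -2.40; Δnorth = 22.2 − 6.0 = 16.20.
Bearing = atan2(Δeast, Δnorth) mod 360° = 351.57° ≈ 352°.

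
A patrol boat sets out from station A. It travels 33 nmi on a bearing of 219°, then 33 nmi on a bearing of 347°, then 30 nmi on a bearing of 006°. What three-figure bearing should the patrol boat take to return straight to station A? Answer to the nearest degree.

145°

Leg 1 (219°, 33 nmi): east 33 sin 219° = -20.77, north 33 cos 219° = -25.65
Leg 2 (347°, 33 nmi): east 33 sin 347° = -7.42, north 33 cos 347° = 32.15
Leg 3 (006°, 30 nmi): east 30 sin 6° = 3.14, north 30 cos 6° = 29.84
Net displacement: -25.06 east, 36.34 north. Direction back to start is (25.06, -36.34): bearing = atan2(25.06, -36.34) mod 360° = 145.42° ≈ 145°.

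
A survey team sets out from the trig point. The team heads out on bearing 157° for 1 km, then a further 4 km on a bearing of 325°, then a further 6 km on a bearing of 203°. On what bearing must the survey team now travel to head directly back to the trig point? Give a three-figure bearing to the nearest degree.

Leg 1 (157°, 1 km): east 1 sin 157° = 0.39, north 1 cos 157° = -0.92
Leg 2 (325°, 4 km): east 4 sin 325° = -2.29, north 4 cos 325° = 3.28
Leg 3 (203°, 6 km): east 6 sin 203° = -2.34, north 6 cos 203° = -5.52
Net displacement: -4.25 east, -3.17 north. Direction back to start is (4.25, 3.17): bearing = atan2(4.25, 3.17) mod 360° = 53.29° ≈ 053°.

053°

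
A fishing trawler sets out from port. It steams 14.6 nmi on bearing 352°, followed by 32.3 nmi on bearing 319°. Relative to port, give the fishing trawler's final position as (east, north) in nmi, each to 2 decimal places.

(-23.22, 38.84)

Leg 1 (352°, 14.6 nmi): east 14.6 sin 352° = -2.03, north 14.6 cos 352° = 14.46
Leg 2 (319°, 32.3 nmi): east 32.3 sin 319° = -21.19, north 32.3 cos 319° = 24.38
Summing: -23.22 nmi east, 38.84 nmi north → (-23.22, 38.84).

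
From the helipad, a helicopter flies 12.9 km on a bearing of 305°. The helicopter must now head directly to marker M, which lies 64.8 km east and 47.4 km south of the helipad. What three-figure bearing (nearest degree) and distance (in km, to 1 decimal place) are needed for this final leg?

Leg 1 (305°, 12.9 km): east 12.9 sin 305° = -10.57, north 12.9 cos 305° = 7.40
Current position: (-10.57, 7.40). Target: (64.8, -47.4). Remaining: Δeast = 75.37, Δnorth = -54.80.
Bearing = atan2(75.37, -54.80) mod 360° = 126.02°; distance = √((75.37)² + (-54.80)²) = 93.183 km.

126°, 93.2 km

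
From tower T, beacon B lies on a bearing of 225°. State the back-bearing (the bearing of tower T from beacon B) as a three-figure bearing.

Back-bearing = 225° − 180° = 045°.

045°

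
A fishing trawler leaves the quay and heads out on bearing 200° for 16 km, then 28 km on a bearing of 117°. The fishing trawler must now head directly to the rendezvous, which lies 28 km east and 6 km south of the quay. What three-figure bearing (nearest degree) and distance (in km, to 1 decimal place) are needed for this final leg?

021°, 23.4 km

Leg 1 (200°, 16 km): east 16 sin 200° = -5.47, north 16 cos 200° = -15.04
Leg 2 (117°, 28 km): east 28 sin 117° = 24.95, north 28 cos 117° = -12.71
Current position: (19.48, -27.75). Target: (28, -6). Remaining: Δeast = 8.52, Δnorth = 21.75.
Bearing = atan2(8.52, 21.75) mod 360° = 21.40°; distance = √((8.52)² + (21.75)²) = 23.358 km.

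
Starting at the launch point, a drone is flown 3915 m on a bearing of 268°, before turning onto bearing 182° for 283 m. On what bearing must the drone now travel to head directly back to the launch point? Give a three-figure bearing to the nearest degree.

084°

Leg 1 (268°, 3915 m): east 3915 sin 268° = -3912.62, north 3915 cos 268° = -136.63
Leg 2 (182°, 283 m): east 283 sin 182° = -9.88, north 283 cos 182° = -282.83
Net displacement: -3922.49 east, -419.46 north. Direction back to start is (3922.49, 419.46): bearing = atan2(3922.49, 419.46) mod 360° = 83.90° ≈ 084°.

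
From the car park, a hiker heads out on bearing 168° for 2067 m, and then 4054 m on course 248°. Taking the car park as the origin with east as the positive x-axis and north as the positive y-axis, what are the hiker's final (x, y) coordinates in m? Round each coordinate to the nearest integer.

(-3329, -3540)

Leg 1 (168°, 2067 m): east 2067 sin 168° = 429.75, north 2067 cos 168° = -2021.83
Leg 2 (248°, 4054 m): east 4054 sin 248° = -3758.80, north 4054 cos 248° = -1518.66
Summing: -3329.05 m east, -3540.49 m north → (-3329, -3540).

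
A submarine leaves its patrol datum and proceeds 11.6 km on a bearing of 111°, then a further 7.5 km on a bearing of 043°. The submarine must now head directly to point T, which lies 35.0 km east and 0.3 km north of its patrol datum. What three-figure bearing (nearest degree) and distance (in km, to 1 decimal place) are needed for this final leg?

Leg 1 (111°, 11.6 km): east 11.6 sin 111° = 10.83, north 11.6 cos 111° = -4.16
Leg 2 (043°, 7.5 km): east 7.5 sin 43° = 5.11, north 7.5 cos 43° = 5.49
Current position: (15.94, 1.33). Target: (35.0, 0.3). Remaining: Δeast = 19.06, Δnorth = -1.03.
Bearing = atan2(19.06, -1.03) mod 360° = 93.09°; distance = √((19.06)² + (-1.03)²) = 19.083 km.

093°, 19.1 km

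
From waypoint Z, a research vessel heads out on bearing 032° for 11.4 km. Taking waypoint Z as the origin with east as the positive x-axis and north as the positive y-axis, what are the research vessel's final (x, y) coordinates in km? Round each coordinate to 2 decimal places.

(6.04, 9.67)

Leg 1 (032°, 11.4 km): east 11.4 sin 32° = 6.04, north 11.4 cos 32° = 9.67
Summing: 6.04 km east, 9.67 km north → (6.04, 9.67).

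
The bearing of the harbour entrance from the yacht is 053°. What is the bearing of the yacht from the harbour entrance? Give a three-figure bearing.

Back-bearing = 053° + 180° = 233°.

233°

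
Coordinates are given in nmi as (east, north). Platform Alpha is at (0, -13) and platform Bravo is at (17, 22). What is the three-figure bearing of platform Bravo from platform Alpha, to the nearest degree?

Δeast = 17 − 0 = 17.00; Δnorth = 22 − -13 = 35.00.
Bearing = atan2(Δeast, Δnorth) mod 360° = 25.91° ≈ 026°.

026°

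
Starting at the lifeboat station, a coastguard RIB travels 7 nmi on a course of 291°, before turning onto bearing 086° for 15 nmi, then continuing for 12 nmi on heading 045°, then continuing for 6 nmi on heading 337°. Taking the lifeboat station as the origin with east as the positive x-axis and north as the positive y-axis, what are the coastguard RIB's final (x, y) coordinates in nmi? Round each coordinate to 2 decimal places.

(14.57, 17.56)

Leg 1 (291°, 7 nmi): east 7 sin 291° = -6.54, north 7 cos 291° = 2.51
Leg 2 (086°, 15 nmi): east 15 sin 86° = 14.96, north 15 cos 86° = 1.05
Leg 3 (045°, 12 nmi): east 12 sin 45° = 8.49, north 12 cos 45° = 8.49
Leg 4 (337°, 6 nmi): east 6 sin 337° = -2.34, north 6 cos 337° = 5.52
Summing: 14.57 nmi east, 17.56 nmi north → (14.57, 17.56).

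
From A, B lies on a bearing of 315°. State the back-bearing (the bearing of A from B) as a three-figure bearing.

Back-bearing = 315° − 180° = 135°.

135°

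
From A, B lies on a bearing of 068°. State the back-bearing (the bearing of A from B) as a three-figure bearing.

Back-bearing = 068° + 180° = 248°.

248°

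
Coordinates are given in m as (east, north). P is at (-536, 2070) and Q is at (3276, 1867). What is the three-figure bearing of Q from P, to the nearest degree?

093°

Δeast = 3276 − -536 = 3812.00; Δnorth = 1867 − 2070 = -203.00.
Bearing = atan2(Δeast, Δnorth) mod 360° = 93.05° ≈ 093°.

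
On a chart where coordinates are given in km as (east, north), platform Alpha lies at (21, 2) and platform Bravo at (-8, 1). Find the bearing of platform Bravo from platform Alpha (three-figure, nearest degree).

268°

Δeast = -8 − 21 = -29.00; Δnorth = 1 − 2 = -1.00.
Bearing = atan2(Δeast, Δnorth) mod 360° = 268.03° ≈ 268°.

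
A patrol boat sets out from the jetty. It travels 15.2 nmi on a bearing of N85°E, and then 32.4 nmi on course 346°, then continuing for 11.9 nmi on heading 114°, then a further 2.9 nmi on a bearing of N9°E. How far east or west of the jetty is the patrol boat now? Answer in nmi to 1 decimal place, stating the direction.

Leg 1 (N85°E, 15.2 nmi): east 15.2 sin 85° = 15.14, north 15.2 cos 85° = 1.32
Leg 2 (346°, 32.4 nmi): east 32.4 sin 346° = -7.84, north 32.4 cos 346° = 31.44
Leg 3 (114°, 11.9 nmi): east 11.9 sin 114° = 10.87, north 11.9 cos 114° = -4.84
Leg 4 (N9°E, 2.9 nmi): east 2.9 sin 9° = 0.45, north 2.9 cos 9° = 2.86
Net east component: 18.63 nmi.

18.6 nmi east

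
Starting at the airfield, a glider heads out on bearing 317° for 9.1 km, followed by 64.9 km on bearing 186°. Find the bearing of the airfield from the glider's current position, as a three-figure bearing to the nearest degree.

Leg 1 (317°, 9.1 km): east 9.1 sin 317° = -6.21, north 9.1 cos 317° = 6.66
Leg 2 (186°, 64.9 km): east 64.9 sin 186° = -6.78, north 64.9 cos 186° = -64.54
Net displacement: -12.99 east, -57.89 north. Direction back to start is (12.99, 57.89): bearing = atan2(12.99, 57.89) mod 360° = 12.65° ≈ 013°.

013°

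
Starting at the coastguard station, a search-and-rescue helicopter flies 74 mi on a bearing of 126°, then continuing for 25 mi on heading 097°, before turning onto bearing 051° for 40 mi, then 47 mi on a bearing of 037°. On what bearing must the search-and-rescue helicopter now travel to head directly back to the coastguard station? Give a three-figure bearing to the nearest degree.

Leg 1 (126°, 74 mi): east 74 sin 126° = 59.87, north 74 cos 126° = -43.50
Leg 2 (097°, 25 mi): east 25 sin 97° = 24.81, north 25 cos 97° = -3.05
Leg 3 (051°, 40 mi): east 40 sin 51° = 31.09, north 40 cos 51° = 25.17
Leg 4 (037°, 47 mi): east 47 sin 37° = 28.29, north 47 cos 37° = 37.54
Net displacement: 144.05 east, 16.17 north. Direction back to start is (-144.05, -16.17): bearing = atan2(-144.05, -16.17) mod 360° = 263.60° ≈ 264°.

264°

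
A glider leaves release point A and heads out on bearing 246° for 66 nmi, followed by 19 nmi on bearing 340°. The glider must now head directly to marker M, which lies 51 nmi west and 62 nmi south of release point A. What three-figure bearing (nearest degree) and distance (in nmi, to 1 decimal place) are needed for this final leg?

Leg 1 (246°, 66 nmi): east 66 sin 246° = -60.29, north 66 cos 246° = -26.84
Leg 2 (340°, 19 nmi): east 19 sin 340° = -6.50, north 19 cos 340° = 17.85
Current position: (-66.79, -8.99). Target: (-51, -62). Remaining: Δeast = 15.79, Δnorth = -53.01.
Bearing = atan2(15.79, -53.01) mod 360° = 163.41°; distance = √((15.79)² + (-53.01)²) = 55.312 nmi.

163°, 55.3 nmi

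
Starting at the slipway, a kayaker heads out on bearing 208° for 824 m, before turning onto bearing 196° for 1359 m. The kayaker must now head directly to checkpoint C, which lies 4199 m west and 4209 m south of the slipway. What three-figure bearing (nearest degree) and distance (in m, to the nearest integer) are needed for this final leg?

238°, 4068 m

Leg 1 (208°, 824 m): east 824 sin 208° = -386.84, north 824 cos 208° = -727.55
Leg 2 (196°, 1359 m): east 1359 sin 196° = -374.59, north 1359 cos 196° = -1306.35
Current position: (-761.44, -2033.90). Target: (-4199, -4209). Remaining: Δeast = -3437.56, Δnorth = -2175.10.
Bearing = atan2(-3437.56, -2175.10) mod 360° = 237.68°; distance = √((-3437.56)² + (-2175.10)²) = 4067.910 m.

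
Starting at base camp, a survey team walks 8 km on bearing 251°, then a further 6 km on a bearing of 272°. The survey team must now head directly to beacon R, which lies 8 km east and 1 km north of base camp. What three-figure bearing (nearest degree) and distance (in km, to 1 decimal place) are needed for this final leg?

Leg 1 (251°, 8 km): east 8 sin 251° = -7.56, north 8 cos 251° = -2.60
Leg 2 (272°, 6 km): east 6 sin 272° = -6.00, north 6 cos 272° = 0.21
Current position: (-13.56, -2.40). Target: (8, 1). Remaining: Δeast = 21.56, Δnorth = 3.40.
Bearing = atan2(21.56, 3.40) mod 360° = 81.05°; distance = √((21.56)² + (3.40)²) = 21.826 km.

081°, 21.8 km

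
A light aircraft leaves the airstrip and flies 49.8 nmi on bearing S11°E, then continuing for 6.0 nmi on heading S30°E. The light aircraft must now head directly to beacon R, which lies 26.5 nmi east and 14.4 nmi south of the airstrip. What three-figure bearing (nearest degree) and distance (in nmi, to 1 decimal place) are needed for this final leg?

Leg 1 (S11°E, 49.8 nmi): east 49.8 sin 169° = 9.50, north 49.8 cos 169° = -48.89
Leg 2 (S30°E, 6.0 nmi): east 6.0 sin 150° = 3.00, north 6.0 cos 150° = -5.20
Current position: (12.50, -54.08). Target: (26.5, -14.4). Remaining: Δeast = 14.00, Δnorth = 39.68.
Bearing = atan2(14.00, 39.68) mod 360° = 19.43°; distance = √((14.00)² + (39.68)²) = 42.078 nmi.

019°, 42.1 nmi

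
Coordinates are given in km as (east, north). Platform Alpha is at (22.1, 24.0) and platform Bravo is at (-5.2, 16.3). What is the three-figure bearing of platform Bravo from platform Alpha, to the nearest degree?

254°

Δeast = -5.2 − 22.1 = -27.30; Δnorth = 16.3 − 24.0 = -7.70.
Bearing = atan2(Δeast, Δnorth) mod 360° = 254.25° ≈ 254°.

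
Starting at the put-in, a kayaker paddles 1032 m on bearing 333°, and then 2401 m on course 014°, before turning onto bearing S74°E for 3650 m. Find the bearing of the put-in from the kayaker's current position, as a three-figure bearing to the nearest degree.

238°

Leg 1 (333°, 1032 m): east 1032 sin 333° = -468.52, north 1032 cos 333° = 919.52
Leg 2 (014°, 2401 m): east 2401 sin 14° = 580.85, north 2401 cos 14° = 2329.68
Leg 3 (S74°E, 3650 m): east 3650 sin 106° = 3508.61, north 3650 cos 106° = -1006.08
Net displacement: 3620.94 east, 2243.12 north. Direction back to start is (-3620.94, -2243.12): bearing = atan2(-3620.94, -2243.12) mod 360° = 238.22° ≈ 238°.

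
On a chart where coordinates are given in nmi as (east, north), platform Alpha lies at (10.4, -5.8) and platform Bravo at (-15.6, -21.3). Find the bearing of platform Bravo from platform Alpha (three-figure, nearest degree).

Δeast = -15.6 − 10.4 = -26.00; Δnorth = -21.3 − -5.8 = -15.50.
Bearing = atan2(Δeast, Δnorth) mod 360° = 239.20° ≈ 239°.

239°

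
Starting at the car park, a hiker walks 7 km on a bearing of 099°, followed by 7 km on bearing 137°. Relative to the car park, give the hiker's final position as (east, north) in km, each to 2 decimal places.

Leg 1 (099°, 7 km): east 7 sin 99° = 6.91, north 7 cos 99° = -1.10
Leg 2 (137°, 7 km): east 7 sin 137° = 4.77, north 7 cos 137° = -5.12
Summing: 11.69 km east, -6.21 km north → (11.69, -6.21).

(11.69, -6.21)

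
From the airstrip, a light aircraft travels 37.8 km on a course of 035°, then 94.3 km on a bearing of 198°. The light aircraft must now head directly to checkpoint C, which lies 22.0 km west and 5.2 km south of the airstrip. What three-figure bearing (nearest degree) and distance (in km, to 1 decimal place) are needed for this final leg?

Leg 1 (035°, 37.8 km): east 37.8 sin 35° = 21.68, north 37.8 cos 35° = 30.96
Leg 2 (198°, 94.3 km): east 94.3 sin 198° = -29.14, north 94.3 cos 198° = -89.68
Current position: (-7.46, -58.72). Target: (-22.0, -5.2). Remaining: Δeast = -14.54, Δnorth = 53.52.
Bearing = atan2(-14.54, 53.52) mod 360° = 344.80°; distance = √((-14.54)² + (53.52)²) = 55.461 km.

345°, 55.5 km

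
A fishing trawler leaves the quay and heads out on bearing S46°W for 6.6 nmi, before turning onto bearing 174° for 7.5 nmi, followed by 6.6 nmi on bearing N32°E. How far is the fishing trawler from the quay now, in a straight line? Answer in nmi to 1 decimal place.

6.5 nmi

Leg 1 (S46°W, 6.6 nmi): east 6.6 sin 226° = -4.75, north 6.6 cos 226° = -4.58
Leg 2 (174°, 7.5 nmi): east 7.5 sin 174° = 0.78, north 7.5 cos 174° = -7.46
Leg 3 (N32°E, 6.6 nmi): east 6.6 sin 32° = 3.50, north 6.6 cos 32° = 5.60
Net: -0.47 east, -6.45 north. Distance = √((-0.47)² + (-6.45)²) = 6.463 nmi.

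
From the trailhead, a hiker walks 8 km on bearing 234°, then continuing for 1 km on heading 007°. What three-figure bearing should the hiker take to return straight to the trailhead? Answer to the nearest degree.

Leg 1 (234°, 8 km): east 8 sin 234° = -6.47, north 8 cos 234° = -4.70
Leg 2 (007°, 1 km): east 1 sin 7° = 0.12, north 1 cos 7° = 0.99
Net displacement: -6.35 east, -3.71 north. Direction back to start is (6.35, 3.71): bearing = atan2(6.35, 3.71) mod 360° = 59.71° ≈ 060°.

060°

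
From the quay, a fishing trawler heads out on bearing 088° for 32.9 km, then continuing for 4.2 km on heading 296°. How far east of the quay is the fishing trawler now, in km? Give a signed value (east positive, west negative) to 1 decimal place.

29.1 km

Leg 1 (088°, 32.9 km): east 32.9 sin 88° = 32.88, north 32.9 cos 88° = 1.15
Leg 2 (296°, 4.2 km): east 4.2 sin 296° = -3.77, north 4.2 cos 296° = 1.84
Net east component: 29.11 km.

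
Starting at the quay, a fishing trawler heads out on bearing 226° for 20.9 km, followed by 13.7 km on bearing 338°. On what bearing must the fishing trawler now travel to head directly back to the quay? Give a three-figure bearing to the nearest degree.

085°

Leg 1 (226°, 20.9 km): east 20.9 sin 226° = -15.03, north 20.9 cos 226° = -14.52
Leg 2 (338°, 13.7 km): east 13.7 sin 338° = -5.13, north 13.7 cos 338° = 12.70
Net displacement: -20.17 east, -1.82 north. Direction back to start is (20.17, 1.82): bearing = atan2(20.17, 1.82) mod 360° = 84.85° ≈ 085°.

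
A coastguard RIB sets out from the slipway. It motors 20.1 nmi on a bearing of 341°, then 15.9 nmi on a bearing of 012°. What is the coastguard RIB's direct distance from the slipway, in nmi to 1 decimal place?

Leg 1 (341°, 20.1 nmi): east 20.1 sin 341° = -6.54, north 20.1 cos 341° = 19.00
Leg 2 (012°, 15.9 nmi): east 15.9 sin 12° = 3.31, north 15.9 cos 12° = 15.55
Net: -3.24 east, 34.56 north. Distance = √((-3.24)² + (34.56)²) = 34.709 nmi.

34.7 nmi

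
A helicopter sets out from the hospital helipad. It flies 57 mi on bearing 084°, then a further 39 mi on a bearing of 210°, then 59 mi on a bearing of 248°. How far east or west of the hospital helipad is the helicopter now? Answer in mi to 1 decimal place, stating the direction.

17.5 mi west

Leg 1 (084°, 57 mi): east 57 sin 84° = 56.69, north 57 cos 84° = 5.96
Leg 2 (210°, 39 mi): east 39 sin 210° = -19.50, north 39 cos 210° = -33.77
Leg 3 (248°, 59 mi): east 59 sin 248° = -54.70, north 59 cos 248° = -22.10
Net east component: -17.52 mi.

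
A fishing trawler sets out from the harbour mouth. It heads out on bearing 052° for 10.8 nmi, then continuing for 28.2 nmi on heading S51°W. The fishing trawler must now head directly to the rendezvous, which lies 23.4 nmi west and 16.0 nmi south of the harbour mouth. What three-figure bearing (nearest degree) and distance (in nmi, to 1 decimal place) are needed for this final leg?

244°, 11.1 nmi

Leg 1 (052°, 10.8 nmi): east 10.8 sin 52° = 8.51, north 10.8 cos 52° = 6.65
Leg 2 (S51°W, 28.2 nmi): east 28.2 sin 231° = -21.92, north 28.2 cos 231° = -17.75
Current position: (-13.40, -11.10). Target: (-23.4, -16.0). Remaining: Δeast = -10.00, Δnorth = -4.90.
Bearing = atan2(-10.00, -4.90) mod 360° = 243.87°; distance = √((-10.00)² + (-4.90)²) = 11.133 nmi.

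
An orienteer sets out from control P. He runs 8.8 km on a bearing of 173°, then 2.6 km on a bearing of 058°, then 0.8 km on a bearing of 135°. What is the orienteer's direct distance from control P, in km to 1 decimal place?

8.8 km

Leg 1 (173°, 8.8 km): east 8.8 sin 173° = 1.07, north 8.8 cos 173° = -8.73
Leg 2 (058°, 2.6 km): east 2.6 sin 58° = 2.20, north 2.6 cos 58° = 1.38
Leg 3 (135°, 0.8 km): east 0.8 sin 135° = 0.57, north 0.8 cos 135° = -0.57
Net: 3.84 east, -7.92 north. Distance = √((3.84)² + (-7.92)²) = 8.805 km.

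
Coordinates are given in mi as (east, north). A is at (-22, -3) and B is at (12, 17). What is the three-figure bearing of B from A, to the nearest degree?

Δeast = 12 − -22 = 34.00; Δnorth = 17 − -3 = 20.00.
Bearing = atan2(Δeast, Δnorth) mod 360° = 59.53° ≈ 060°.

060°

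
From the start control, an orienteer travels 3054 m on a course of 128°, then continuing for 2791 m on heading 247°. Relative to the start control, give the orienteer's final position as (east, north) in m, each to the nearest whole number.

Leg 1 (128°, 3054 m): east 3054 sin 128° = 2406.58, north 3054 cos 128° = -1880.23
Leg 2 (247°, 2791 m): east 2791 sin 247° = -2569.13, north 2791 cos 247° = -1090.53
Summing: -162.54 m east, -2970.76 m north → (-163, -2971).

(-163, -2971)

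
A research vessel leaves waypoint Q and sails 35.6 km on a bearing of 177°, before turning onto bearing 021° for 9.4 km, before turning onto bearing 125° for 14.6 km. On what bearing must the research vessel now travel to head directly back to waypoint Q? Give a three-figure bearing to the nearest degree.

334°

Leg 1 (177°, 35.6 km): east 35.6 sin 177° = 1.86, north 35.6 cos 177° = -35.55
Leg 2 (021°, 9.4 km): east 9.4 sin 21° = 3.37, north 9.4 cos 21° = 8.78
Leg 3 (125°, 14.6 km): east 14.6 sin 125° = 11.96, north 14.6 cos 125° = -8.37
Net displacement: 17.19 east, -35.15 north. Direction back to start is (-17.19, 35.15): bearing = atan2(-17.19, 35.15) mod 360° = 333.94° ≈ 334°.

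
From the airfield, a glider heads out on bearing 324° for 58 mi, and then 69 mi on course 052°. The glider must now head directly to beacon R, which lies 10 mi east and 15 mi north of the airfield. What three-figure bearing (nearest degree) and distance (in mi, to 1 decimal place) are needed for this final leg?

188°, 75.1 mi

Leg 1 (324°, 58 mi): east 58 sin 324° = -34.09, north 58 cos 324° = 46.92
Leg 2 (052°, 69 mi): east 69 sin 52° = 54.37, north 69 cos 52° = 42.48
Current position: (20.28, 89.40). Target: (10, 15). Remaining: Δeast = -10.28, Δnorth = -74.40.
Bearing = atan2(-10.28, -74.40) mod 360° = 187.87°; distance = √((-10.28)² + (-74.40)²) = 75.111 mi.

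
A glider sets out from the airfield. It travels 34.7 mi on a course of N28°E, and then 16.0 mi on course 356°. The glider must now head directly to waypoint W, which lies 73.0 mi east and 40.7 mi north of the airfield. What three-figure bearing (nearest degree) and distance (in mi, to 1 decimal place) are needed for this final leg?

Leg 1 (N28°E, 34.7 mi): east 34.7 sin 28° = 16.29, north 34.7 cos 28° = 30.64
Leg 2 (356°, 16.0 mi): east 16.0 sin 356° = -1.12, north 16.0 cos 356° = 15.96
Current position: (15.17, 46.60). Target: (73.0, 40.7). Remaining: Δeast = 57.83, Δnorth = -5.90.
Bearing = atan2(57.83, -5.90) mod 360° = 95.83°; distance = √((57.83)² + (-5.90)²) = 58.126 mi.

096°, 58.1 mi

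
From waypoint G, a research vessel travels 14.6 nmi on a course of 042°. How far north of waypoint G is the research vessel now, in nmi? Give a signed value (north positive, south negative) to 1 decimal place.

Leg 1 (042°, 14.6 nmi): east 14.6 sin 42° = 9.77, north 14.6 cos 42° = 10.85
Net north component: 10.85 nmi.

10.8 nmi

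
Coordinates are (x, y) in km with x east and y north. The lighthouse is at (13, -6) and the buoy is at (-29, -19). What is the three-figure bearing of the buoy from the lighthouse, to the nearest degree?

253°

Δeast = -29 − 13 = -42.00; Δnorth = -19 − -6 = -13.00.
Bearing = atan2(Δeast, Δnorth) mod 360° = 252.80° ≈ 253°.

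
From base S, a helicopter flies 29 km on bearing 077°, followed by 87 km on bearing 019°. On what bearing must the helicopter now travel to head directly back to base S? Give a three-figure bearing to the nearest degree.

Leg 1 (077°, 29 km): east 29 sin 77° = 28.26, north 29 cos 77° = 6.52
Leg 2 (019°, 87 km): east 87 sin 19° = 28.32, north 87 cos 19° = 82.26
Net displacement: 56.58 east, 88.78 north. Direction back to start is (-56.58, -88.78): bearing = atan2(-56.58, -88.78) mod 360° = 212.51° ≈ 213°.

213°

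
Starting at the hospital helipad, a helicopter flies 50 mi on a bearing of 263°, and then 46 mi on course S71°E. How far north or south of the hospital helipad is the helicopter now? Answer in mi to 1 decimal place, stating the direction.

Leg 1 (263°, 50 mi): east 50 sin 263° = -49.63, north 50 cos 263° = -6.09
Leg 2 (S71°E, 46 mi): east 46 sin 109° = 43.49, north 46 cos 109° = -14.98
Net north component: -21.07 mi.

21.1 mi south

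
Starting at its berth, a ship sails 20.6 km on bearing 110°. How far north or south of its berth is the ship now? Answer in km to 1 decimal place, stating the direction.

7.0 km south

Leg 1 (110°, 20.6 km): east 20.6 sin 110° = 19.36, north 20.6 cos 110° = -7.05
Net north component: -7.05 km.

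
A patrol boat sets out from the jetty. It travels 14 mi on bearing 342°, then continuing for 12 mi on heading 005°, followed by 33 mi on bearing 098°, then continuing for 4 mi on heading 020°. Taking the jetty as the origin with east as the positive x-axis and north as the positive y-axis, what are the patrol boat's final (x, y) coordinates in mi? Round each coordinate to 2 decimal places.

Leg 1 (342°, 14 mi): east 14 sin 342° = -4.33, north 14 cos 342° = 13.31
Leg 2 (005°, 12 mi): east 12 sin 5° = 1.05, north 12 cos 5° = 11.95
Leg 3 (098°, 33 mi): east 33 sin 98° = 32.68, north 33 cos 98° = -4.59
Leg 4 (020°, 4 mi): east 4 sin 20° = 1.37, north 4 cos 20° = 3.76
Summing: 30.77 mi east, 24.44 mi north → (30.77, 24.44).

(30.77, 24.44)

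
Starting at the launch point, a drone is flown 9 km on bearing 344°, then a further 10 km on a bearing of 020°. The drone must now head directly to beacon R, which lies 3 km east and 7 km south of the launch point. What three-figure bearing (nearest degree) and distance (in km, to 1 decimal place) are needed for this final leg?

Leg 1 (344°, 9 km): east 9 sin 344° = -2.48, north 9 cos 344° = 8.65
Leg 2 (020°, 10 km): east 10 sin 20° = 3.42, north 10 cos 20° = 9.40
Current position: (0.94, 18.05). Target: (3, -7). Remaining: Δeast = 2.06, Δnorth = -25.05.
Bearing = atan2(2.06, -25.05) mod 360° = 175.30°; distance = √((2.06)² + (-25.05)²) = 25.133 km.

175°, 25.1 km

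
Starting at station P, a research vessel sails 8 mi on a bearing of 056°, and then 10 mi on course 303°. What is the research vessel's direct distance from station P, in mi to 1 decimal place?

Leg 1 (056°, 8 mi): east 8 sin 56° = 6.63, north 8 cos 56° = 4.47
Leg 2 (303°, 10 mi): east 10 sin 303° = -8.39, north 10 cos 303° = 5.45
Net: -1.75 east, 9.92 north. Distance = √((-1.75)² + (9.92)²) = 10.074 mi.

10.1 mi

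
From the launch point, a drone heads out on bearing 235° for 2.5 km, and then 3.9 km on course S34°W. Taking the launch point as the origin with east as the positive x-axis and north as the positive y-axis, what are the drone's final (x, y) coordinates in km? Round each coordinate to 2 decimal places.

(-4.23, -4.67)

Leg 1 (235°, 2.5 km): east 2.5 sin 235° = -2.05, north 2.5 cos 235° = -1.43
Leg 2 (S34°W, 3.9 km): east 3.9 sin 214° = -2.18, north 3.9 cos 214° = -3.23
Summing: -4.23 km east, -4.67 km north → (-4.23, -4.67).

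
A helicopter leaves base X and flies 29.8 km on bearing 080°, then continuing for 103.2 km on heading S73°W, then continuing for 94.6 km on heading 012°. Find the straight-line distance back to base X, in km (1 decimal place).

Leg 1 (080°, 29.8 km): east 29.8 sin 80° = 29.35, north 29.8 cos 80° = 5.17
Leg 2 (S73°W, 103.2 km): east 103.2 sin 253° = -98.69, north 103.2 cos 253° = -30.17
Leg 3 (012°, 94.6 km): east 94.6 sin 12° = 19.67, north 94.6 cos 12° = 92.53
Net: -49.67 east, 67.53 north. Distance = √((-49.67)² + (67.53)²) = 83.836 km.

83.8 km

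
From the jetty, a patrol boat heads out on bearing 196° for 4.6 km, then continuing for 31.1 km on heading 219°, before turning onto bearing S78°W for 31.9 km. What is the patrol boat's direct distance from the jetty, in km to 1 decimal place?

62.8 km

Leg 1 (196°, 4.6 km): east 4.6 sin 196° = -1.27, north 4.6 cos 196° = -4.42
Leg 2 (219°, 31.1 km): east 31.1 sin 219° = -19.57, north 31.1 cos 219° = -24.17
Leg 3 (S78°W, 31.9 km): east 31.9 sin 258° = -31.20, north 31.9 cos 258° = -6.63
Net: -52.04 east, -35.22 north. Distance = √((-52.04)² + (-35.22)²) = 62.842 km.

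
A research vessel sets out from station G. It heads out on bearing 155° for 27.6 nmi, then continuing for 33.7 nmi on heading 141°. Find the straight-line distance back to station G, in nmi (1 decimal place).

Leg 1 (155°, 27.6 nmi): east 27.6 sin 155° = 11.66, north 27.6 cos 155° = -25.01
Leg 2 (141°, 33.7 nmi): east 33.7 sin 141° = 21.21, north 33.7 cos 141° = -26.19
Net: 32.87 east, -51.20 north. Distance = √((32.87)² + (-51.20)²) = 60.848 nmi.

60.8 nmi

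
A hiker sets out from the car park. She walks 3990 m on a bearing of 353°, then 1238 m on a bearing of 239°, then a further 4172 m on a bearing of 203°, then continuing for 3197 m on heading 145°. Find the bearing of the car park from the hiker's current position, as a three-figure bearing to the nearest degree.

Leg 1 (353°, 3990 m): east 3990 sin 353° = -486.26, north 3990 cos 353° = 3960.26
Leg 2 (239°, 1238 m): east 1238 sin 239° = -1061.17, north 1238 cos 239° = -637.62
Leg 3 (203°, 4172 m): east 4172 sin 203° = -1630.13, north 4172 cos 203° = -3840.35
Leg 4 (145°, 3197 m): east 3197 sin 145° = 1833.72, north 3197 cos 145° = -2618.83
Net displacement: -1343.84 east, -3136.53 north. Direction back to start is (1343.84, 3136.53): bearing = atan2(1343.84, 3136.53) mod 360° = 23.19° ≈ 023°.

023°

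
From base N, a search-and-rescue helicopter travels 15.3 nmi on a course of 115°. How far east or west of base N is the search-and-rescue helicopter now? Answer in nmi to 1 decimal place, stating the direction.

Leg 1 (115°, 15.3 nmi): east 15.3 sin 115° = 13.87, north 15.3 cos 115° = -6.47
Net east component: 13.87 nmi.

13.9 nmi east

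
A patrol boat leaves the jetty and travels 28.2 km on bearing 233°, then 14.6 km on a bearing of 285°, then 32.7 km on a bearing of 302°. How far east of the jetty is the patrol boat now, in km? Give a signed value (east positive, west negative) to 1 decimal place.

Leg 1 (233°, 28.2 km): east 28.2 sin 233° = -22.52, north 28.2 cos 233° = -16.97
Leg 2 (285°, 14.6 km): east 14.6 sin 285° = -14.10, north 14.6 cos 285° = 3.78
Leg 3 (302°, 32.7 km): east 32.7 sin 302° = -27.73, north 32.7 cos 302° = 17.33
Net east component: -64.36 km.

-64.4 km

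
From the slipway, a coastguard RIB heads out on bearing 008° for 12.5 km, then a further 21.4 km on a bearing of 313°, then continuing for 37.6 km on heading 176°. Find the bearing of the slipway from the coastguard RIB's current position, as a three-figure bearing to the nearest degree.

047°

Leg 1 (008°, 12.5 km): east 12.5 sin 8° = 1.74, north 12.5 cos 8° = 12.38
Leg 2 (313°, 21.4 km): east 21.4 sin 313° = -15.65, north 21.4 cos 313° = 14.59
Leg 3 (176°, 37.6 km): east 37.6 sin 176° = 2.62, north 37.6 cos 176° = -37.51
Net displacement: -11.29 east, -10.54 north. Direction back to start is (11.29, 10.54): bearing = atan2(11.29, 10.54) mod 360° = 46.98° ≈ 047°.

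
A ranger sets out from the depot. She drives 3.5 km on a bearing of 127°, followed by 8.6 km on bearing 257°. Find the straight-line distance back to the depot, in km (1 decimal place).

Leg 1 (127°, 3.5 km): east 3.5 sin 127° = 2.80, north 3.5 cos 127° = -2.11
Leg 2 (257°, 8.6 km): east 8.6 sin 257° = -8.38, north 8.6 cos 257° = -1.93
Net: -5.58 east, -4.04 north. Distance = √((-5.58)² + (-4.04)²) = 6.893 km.

6.9 km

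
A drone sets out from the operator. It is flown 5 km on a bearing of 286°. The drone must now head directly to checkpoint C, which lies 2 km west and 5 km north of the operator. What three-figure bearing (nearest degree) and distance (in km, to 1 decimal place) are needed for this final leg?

038°, 4.6 km

Leg 1 (286°, 5 km): east 5 sin 286° = -4.81, north 5 cos 286° = 1.38
Current position: (-4.81, 1.38). Target: (-2, 5). Remaining: Δeast = 2.81, Δnorth = 3.62.
Bearing = atan2(2.81, 3.62) mod 360° = 37.77°; distance = √((2.81)² + (3.62)²) = 4.582 km.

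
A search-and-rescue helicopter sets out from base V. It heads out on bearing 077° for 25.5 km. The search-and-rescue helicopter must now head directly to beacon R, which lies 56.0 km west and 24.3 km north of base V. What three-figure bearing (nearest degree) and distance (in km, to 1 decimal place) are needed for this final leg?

283°, 83.0 km

Leg 1 (077°, 25.5 km): east 25.5 sin 77° = 24.85, north 25.5 cos 77° = 5.74
Current position: (24.85, 5.74). Target: (-56.0, 24.3). Remaining: Δeast = -80.85, Δnorth = 18.56.
Bearing = atan2(-80.85, 18.56) mod 360° = 282.93°; distance = √((-80.85)² + (18.56)²) = 82.950 km.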